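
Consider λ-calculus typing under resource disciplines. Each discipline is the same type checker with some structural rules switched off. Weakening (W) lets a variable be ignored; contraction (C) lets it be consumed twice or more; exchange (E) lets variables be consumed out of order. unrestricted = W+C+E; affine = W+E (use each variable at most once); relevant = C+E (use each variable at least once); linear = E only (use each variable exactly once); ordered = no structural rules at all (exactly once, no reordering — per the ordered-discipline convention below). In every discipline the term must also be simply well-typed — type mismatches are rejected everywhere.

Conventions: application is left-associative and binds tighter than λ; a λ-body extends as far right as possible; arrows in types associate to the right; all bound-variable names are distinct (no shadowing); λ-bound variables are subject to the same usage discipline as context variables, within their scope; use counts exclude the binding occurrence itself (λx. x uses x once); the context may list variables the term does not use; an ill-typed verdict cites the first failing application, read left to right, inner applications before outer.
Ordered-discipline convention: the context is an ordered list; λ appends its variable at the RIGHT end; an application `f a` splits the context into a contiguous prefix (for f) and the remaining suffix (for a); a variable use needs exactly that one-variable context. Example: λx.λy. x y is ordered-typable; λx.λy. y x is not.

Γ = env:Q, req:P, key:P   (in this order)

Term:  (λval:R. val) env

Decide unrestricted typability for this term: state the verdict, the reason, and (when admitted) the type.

no — fails simple typing
usage: env ×1; req ×0; key ×0; val (bound) ×1
left-to-right use order: val, env
typing: ill-typed: argument of type Q where R is required
across the five disciplines: ordered ✗ | linear ✗ | affine ✗ | relevant ✗ | unrestricted ✗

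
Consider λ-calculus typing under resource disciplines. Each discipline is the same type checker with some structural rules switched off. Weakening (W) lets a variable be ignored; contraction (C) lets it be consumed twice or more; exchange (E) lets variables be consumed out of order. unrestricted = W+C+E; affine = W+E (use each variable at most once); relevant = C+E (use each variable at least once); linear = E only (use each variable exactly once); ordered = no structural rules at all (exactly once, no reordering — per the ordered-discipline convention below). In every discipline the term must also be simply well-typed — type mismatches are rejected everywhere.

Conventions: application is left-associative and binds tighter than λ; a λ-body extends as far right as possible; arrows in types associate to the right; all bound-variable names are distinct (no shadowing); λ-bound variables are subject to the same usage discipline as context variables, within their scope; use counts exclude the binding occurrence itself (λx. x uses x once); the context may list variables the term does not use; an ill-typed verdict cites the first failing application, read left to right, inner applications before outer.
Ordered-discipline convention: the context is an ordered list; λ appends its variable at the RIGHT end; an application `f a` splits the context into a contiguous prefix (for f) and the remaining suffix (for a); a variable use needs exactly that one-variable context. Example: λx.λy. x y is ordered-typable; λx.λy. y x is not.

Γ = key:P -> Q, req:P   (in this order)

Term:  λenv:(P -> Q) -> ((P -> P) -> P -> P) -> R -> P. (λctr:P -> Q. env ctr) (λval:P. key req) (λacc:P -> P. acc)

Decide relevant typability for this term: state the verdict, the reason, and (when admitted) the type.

no — unused: val — weakening required
counts: key ×1, req ×1, env (λ-bound) ×1, ctr (λ-bound) ×1, val (λ-bound) ×0, acc (λ-bound) ×1
left-to-right use order: env, ctr, key, req, acc
typing: ✓ — ((P -> Q) -> ((P -> P) -> P -> P) -> R -> P) -> R -> P
summary: ordered ✗ · linear ✗ · affine ✓ · relevant ✗ · unrestricted ✓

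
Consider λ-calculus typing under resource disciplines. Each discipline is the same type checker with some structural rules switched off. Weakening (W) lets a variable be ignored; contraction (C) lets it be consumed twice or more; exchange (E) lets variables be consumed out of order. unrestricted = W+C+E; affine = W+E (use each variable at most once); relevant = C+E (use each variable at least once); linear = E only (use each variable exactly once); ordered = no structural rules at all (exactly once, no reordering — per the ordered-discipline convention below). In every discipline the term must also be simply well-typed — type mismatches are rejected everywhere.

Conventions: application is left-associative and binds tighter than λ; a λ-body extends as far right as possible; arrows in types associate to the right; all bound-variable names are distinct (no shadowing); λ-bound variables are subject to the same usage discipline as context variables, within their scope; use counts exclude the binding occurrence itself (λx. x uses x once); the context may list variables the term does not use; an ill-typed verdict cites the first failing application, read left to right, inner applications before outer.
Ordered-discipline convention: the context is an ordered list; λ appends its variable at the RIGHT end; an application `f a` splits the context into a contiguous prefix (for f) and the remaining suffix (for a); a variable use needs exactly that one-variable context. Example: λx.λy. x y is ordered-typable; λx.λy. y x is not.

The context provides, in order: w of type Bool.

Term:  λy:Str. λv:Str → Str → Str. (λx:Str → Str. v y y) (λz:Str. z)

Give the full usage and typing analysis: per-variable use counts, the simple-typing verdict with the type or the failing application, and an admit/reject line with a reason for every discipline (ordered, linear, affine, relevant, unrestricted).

usage: w: 0; y (bound): 2; v (bound): 1; x (bound): 0; z (bound): 1
left-to-right use order: v, y, y, z
typing: ✓ — Str → (Str → Str → Str) → Str
ordered: ✗ — repeated use of y ×2; needs weakening: w, x unused
linear: ✗ — repeated use of y ×2; needs weakening: w, x unused
affine: ✗ — repeated use of y ×2
relevant: ✗ — needs weakening: w, x unused
unrestricted: ✓ — typability at Str → (Str → Str → Str) → Str is all that's needed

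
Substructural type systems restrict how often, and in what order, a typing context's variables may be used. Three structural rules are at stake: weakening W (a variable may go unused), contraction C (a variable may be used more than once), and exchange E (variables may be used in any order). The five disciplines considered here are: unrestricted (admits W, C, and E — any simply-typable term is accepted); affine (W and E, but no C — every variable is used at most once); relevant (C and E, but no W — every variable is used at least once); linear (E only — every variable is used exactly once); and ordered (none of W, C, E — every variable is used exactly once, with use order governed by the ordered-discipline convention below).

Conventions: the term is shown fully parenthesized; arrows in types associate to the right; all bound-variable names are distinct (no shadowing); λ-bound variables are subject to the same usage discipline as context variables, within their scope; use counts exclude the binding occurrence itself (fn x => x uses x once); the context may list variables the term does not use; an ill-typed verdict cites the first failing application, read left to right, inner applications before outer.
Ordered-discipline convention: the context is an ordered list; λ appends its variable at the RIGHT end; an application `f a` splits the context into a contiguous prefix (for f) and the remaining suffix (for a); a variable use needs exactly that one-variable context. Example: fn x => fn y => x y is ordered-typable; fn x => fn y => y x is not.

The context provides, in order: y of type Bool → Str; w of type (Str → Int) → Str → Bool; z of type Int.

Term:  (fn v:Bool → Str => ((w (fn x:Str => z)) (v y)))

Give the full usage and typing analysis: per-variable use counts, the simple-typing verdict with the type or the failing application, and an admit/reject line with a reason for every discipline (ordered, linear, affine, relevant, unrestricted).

counts: y: 1×; w: 1×; z: 1×; v (λ-bound): 1×; x (λ-bound): 0×
order of uses: w, z, v, y
typing: ill-typed: a function awaiting Bool gets Bool → Str
ordered: ✗ — not simply typable
linear: ✗ — fails simple typing
affine: ✗ — a type mismatch blocks all five
relevant: ✗ — the type mismatch rejects it
unrestricted: ✗ — not simply typable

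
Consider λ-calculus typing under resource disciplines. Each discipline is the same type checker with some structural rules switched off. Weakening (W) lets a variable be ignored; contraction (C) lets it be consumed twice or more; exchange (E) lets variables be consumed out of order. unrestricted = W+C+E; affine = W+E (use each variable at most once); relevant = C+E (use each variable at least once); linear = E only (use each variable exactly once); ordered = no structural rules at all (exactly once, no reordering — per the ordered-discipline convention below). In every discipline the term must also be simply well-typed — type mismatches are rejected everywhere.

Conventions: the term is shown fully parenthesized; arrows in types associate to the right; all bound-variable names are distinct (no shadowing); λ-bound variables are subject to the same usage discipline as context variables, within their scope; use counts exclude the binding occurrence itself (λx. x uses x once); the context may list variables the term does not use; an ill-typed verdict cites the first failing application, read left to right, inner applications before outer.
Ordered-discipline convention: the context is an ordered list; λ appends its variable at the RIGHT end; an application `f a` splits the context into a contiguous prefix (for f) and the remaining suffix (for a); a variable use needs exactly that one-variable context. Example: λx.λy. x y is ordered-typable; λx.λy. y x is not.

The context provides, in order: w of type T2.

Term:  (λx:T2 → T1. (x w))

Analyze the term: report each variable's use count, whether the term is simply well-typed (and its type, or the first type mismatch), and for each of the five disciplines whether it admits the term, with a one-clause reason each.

use counts: w: 1; x (bound): 1
uses in reading order: x, w
typing: the term checks, with type (T2 → T1) → T1
ordered: ✗, no ordered split (uses run x, w)
linear: ✓, w, x: one use apiece
affine: ✓, none of w, x used more than once
relevant: ✓, every one of w, x appears
unrestricted: ✓, simply typable at (T2 → T1) → T1; W, C, E all held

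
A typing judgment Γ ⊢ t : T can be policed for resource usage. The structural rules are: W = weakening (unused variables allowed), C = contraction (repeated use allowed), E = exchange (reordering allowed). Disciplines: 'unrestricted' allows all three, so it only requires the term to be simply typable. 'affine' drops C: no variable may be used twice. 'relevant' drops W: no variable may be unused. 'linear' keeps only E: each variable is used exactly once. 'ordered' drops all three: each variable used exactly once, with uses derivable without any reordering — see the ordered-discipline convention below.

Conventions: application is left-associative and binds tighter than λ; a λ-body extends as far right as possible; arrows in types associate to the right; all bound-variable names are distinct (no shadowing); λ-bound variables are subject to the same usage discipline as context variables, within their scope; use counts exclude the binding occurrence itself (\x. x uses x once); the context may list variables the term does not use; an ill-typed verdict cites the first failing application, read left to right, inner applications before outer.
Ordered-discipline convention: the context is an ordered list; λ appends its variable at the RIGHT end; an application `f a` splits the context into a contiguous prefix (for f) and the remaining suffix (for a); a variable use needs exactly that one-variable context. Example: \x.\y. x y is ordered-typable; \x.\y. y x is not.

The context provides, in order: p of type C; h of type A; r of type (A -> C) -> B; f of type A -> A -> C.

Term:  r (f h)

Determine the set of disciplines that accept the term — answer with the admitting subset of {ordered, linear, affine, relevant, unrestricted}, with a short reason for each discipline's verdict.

admitted in: affine, unrestricted
counts: p: 0×, h: 1×, r: 1×, f: 1×
order of uses: r, f, h
typing: the term checks, with type B
ordered: ✗ — unused: p — weakening required
linear: ✗ — unused: p — weakening required
affine: ✓ — p, h, r, f: no repeats, contraction unneeded
relevant: ✗ — unused: p — weakening required
unrestricted: ✓ — type-checks (B) and nothing is barred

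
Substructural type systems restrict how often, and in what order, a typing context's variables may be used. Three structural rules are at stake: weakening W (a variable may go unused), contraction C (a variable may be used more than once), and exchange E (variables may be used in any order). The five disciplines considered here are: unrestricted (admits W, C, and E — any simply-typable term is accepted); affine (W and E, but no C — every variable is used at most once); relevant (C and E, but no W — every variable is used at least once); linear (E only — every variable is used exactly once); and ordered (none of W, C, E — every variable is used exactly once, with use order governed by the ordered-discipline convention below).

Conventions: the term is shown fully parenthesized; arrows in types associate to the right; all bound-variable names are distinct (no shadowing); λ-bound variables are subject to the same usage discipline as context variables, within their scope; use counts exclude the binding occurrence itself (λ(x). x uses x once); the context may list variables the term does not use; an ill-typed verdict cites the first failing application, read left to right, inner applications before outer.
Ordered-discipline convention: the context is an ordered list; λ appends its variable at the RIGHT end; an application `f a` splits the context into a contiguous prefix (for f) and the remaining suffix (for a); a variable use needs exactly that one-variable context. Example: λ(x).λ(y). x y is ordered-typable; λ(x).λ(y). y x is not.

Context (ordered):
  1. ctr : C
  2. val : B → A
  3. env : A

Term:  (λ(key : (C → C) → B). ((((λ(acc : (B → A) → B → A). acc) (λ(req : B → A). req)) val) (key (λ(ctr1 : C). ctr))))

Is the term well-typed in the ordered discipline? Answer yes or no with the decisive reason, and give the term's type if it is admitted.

no — unused: env, ctr1 — weakening required
counts: ctr: 1×; val: 1×; env: 0×; key (bound): 1×; acc (bound): 1×; req (bound): 1×; ctr1 (bound): 0×
order of uses: acc, req, val, key, ctr
typing: well-typed at ((C → C) → B) → A
across the five disciplines: ordered ✗ · linear ✗ · affine ✓ · relevant ✗ · unrestricted ✓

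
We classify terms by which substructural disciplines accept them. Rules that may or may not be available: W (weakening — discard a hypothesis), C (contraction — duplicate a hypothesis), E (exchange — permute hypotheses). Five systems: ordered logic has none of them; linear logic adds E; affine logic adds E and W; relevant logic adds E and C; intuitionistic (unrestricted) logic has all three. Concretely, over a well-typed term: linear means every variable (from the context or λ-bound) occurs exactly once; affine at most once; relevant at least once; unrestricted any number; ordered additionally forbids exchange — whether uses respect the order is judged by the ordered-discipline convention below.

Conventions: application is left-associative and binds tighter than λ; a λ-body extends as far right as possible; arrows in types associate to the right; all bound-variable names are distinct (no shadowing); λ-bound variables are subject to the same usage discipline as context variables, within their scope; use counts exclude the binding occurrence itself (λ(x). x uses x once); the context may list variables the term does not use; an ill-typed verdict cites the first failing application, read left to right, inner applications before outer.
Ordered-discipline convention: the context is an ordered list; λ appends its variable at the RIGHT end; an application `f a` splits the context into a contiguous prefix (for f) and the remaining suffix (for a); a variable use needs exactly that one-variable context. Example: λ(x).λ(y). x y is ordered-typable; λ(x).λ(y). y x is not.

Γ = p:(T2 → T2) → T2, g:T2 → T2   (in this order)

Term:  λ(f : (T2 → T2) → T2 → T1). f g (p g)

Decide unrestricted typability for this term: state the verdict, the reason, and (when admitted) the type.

yes — simply typable at ((T2 → T2) → T2 → T1) → T1; W, C, E all held; term : ((T2 → T2) → T2 → T1) → T1
counts: p: 1×; g: 2×; f (λ-bound): 1×
use order (left to right): f, g, p, g
typing: the term checks, with type ((T2 → T2) → T2 → T1) → T1
all disciplines: ordered ✗; linear ✗; affine ✗; relevant ✓; unrestricted ✓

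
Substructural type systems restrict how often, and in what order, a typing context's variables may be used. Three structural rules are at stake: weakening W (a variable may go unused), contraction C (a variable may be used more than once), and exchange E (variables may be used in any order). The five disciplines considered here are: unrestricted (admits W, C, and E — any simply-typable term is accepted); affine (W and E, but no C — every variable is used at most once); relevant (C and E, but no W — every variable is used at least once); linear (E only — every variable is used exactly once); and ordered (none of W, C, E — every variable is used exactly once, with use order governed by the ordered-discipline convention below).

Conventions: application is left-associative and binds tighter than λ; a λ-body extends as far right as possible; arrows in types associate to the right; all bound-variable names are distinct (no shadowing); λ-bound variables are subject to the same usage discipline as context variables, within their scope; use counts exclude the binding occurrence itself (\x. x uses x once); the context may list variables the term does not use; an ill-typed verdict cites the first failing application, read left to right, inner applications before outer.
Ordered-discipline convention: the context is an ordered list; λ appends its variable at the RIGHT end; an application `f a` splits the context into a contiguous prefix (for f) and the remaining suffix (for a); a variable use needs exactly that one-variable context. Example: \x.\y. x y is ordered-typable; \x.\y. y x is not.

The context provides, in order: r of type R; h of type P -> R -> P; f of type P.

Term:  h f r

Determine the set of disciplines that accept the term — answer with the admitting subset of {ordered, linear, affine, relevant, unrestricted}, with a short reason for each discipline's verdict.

admitted by: linear, affine, relevant, unrestricted
variable uses: r: 1×, h: 1×, f: 1×
order of uses: h, f, r
typing: the term checks, with type P
ordered: ✗ — needs exchange: uses follow h, f, r
linear: ✓ — exactly-once usage across r, h, f
affine: ✓ — at most one use each (r, h, f)
relevant: ✓ — every one of r, h, f appears
unrestricted: ✓ — well-typed at P; no restrictions here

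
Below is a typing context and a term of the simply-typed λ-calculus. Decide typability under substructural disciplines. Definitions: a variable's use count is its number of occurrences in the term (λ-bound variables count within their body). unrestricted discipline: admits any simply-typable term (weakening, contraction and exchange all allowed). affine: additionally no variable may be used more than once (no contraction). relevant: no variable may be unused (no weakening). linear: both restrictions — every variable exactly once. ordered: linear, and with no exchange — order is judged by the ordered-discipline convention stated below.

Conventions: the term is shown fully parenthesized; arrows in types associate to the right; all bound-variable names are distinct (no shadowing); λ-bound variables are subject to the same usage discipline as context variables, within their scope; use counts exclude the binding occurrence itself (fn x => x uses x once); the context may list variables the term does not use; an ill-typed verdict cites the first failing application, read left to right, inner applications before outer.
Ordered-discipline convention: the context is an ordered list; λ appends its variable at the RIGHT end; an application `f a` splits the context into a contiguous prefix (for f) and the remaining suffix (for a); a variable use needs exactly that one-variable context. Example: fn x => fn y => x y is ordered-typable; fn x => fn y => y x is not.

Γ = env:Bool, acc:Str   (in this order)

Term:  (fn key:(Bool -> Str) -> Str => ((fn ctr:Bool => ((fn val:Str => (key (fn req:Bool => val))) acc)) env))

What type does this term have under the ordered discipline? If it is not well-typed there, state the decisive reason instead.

not well-typed under ordered — unused: ctr, req — weakening required
use counts: env: 1; acc: 1; key (λ-bound): 1; ctr (λ-bound): 0; val (λ-bound): 1; req (λ-bound): 0
order of uses: key, val, acc, env
typing: the term checks, with type ((Bool -> Str) -> Str) -> Str
across the five disciplines: ordered ✗ | linear ✗ | affine ✓ | relevant ✗ | unrestricted ✓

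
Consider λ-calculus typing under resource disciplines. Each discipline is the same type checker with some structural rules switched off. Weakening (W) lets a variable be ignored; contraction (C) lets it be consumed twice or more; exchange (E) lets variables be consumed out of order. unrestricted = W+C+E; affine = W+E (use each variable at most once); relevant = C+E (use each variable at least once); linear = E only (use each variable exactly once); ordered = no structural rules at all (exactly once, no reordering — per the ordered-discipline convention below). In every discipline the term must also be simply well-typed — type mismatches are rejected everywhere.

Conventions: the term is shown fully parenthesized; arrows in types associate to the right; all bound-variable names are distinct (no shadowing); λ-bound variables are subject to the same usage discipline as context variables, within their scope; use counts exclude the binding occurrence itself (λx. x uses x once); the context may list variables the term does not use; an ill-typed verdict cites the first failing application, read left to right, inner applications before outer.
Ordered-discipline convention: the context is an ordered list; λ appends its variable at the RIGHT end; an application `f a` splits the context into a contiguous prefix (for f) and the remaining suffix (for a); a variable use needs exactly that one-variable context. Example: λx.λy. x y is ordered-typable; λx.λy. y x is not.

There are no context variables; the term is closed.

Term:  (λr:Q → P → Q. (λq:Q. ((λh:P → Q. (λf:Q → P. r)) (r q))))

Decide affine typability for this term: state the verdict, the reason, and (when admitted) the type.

no — needs contraction — r ×2
usage: r (bound) ×2, q (bound) ×1, h (bound) ×0, f (bound) ×0
use order (left to right): r, r, q
typing: the term checks, with type (Q → P → Q) → Q → (Q → P) → Q → P → Q
all disciplines: ordered ✗ | linear ✗ | affine ✗ | relevant ✗ | unrestricted ✓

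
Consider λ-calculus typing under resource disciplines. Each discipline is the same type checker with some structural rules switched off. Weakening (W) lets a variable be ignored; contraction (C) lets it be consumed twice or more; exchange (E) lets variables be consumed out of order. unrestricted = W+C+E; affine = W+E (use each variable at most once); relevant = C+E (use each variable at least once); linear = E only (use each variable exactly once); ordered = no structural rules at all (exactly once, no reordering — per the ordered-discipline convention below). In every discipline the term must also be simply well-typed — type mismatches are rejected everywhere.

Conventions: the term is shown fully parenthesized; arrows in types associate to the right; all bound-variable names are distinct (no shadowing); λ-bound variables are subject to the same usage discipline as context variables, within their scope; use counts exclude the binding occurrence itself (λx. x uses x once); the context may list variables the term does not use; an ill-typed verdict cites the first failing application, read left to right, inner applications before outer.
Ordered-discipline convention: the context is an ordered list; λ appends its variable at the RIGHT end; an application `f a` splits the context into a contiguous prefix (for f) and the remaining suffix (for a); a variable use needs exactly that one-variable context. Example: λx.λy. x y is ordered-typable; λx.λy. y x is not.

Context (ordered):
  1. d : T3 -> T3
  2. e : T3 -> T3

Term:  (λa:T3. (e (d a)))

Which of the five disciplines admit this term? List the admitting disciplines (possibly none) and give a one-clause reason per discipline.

accepted by: linear, affine, relevant, unrestricted
use counts: d ×1, e ×1, a (λ-bound) ×1
use order (left to right): e, d, a
typing: the term checks, with type T3 -> T3
ordered ✗ (use order e, d, a needs exchange)
linear ✓ (exactly-once usage across d, e, a)
affine ✓ (at most one use each (d, e, a))
relevant ✓ (at least one use each (d, e, a))
unrestricted ✓ (typability at T3 -> T3 is all that's needed)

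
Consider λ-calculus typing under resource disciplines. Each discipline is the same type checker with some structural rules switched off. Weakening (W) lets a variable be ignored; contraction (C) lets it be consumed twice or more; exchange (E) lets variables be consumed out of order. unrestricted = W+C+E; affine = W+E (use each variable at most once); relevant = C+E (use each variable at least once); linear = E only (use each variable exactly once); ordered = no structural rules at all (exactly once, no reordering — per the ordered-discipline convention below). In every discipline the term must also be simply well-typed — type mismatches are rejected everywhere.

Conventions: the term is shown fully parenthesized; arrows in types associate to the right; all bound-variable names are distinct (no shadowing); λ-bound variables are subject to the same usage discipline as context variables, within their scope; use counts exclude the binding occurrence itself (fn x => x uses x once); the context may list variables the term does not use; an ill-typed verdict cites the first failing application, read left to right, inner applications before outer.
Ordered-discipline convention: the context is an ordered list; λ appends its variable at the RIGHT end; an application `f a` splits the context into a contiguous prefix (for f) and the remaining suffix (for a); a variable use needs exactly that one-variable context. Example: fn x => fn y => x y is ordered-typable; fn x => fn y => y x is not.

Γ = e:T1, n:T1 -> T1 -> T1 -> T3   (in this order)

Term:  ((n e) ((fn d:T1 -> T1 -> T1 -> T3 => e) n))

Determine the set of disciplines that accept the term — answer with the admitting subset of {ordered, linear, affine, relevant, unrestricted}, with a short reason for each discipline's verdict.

admitted by: unrestricted
usage: e: 2×; n: 2×; d (bound): 0×
use order (left to right): n, e, e, n
typing: well-typed — term : T1 -> T3
ordered: ✗ — repeated use of e ×2, n ×2; needs weakening: d unused
linear: ✗ — repeated use of e ×2, n ×2; needs weakening: d unused
affine: ✗ — repeated use of e ×2, n ×2
relevant: ✗ — needs weakening: d unused
unrestricted: ✓ — well-typed at T1 -> T3; no restrictions here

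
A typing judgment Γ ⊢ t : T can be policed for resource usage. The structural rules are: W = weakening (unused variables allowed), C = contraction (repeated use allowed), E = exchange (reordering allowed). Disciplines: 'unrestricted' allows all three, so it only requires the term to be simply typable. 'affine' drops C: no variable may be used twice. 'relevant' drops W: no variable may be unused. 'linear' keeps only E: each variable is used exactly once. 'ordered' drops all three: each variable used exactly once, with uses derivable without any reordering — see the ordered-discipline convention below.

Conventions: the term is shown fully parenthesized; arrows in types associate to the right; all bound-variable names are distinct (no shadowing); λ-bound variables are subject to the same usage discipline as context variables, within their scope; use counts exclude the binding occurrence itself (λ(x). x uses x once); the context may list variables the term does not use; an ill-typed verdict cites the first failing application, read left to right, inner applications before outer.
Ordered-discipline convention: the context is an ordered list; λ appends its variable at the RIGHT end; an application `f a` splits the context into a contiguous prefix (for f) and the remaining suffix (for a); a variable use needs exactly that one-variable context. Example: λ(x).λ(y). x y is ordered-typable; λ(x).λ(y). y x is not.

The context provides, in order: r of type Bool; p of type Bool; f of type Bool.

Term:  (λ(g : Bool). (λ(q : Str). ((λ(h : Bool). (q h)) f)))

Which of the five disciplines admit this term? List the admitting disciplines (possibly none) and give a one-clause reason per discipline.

admitted in: none
variable uses: r: 0×; p: 0×; f: 1×; g [bound]: 0×; q [bound]: 1×; h [bound]: 1×
use order (left to right): q, h, f
typing: ill-typed: applying a non-function (Str)
ordered ✗ (not simply typable)
linear ✗ (fails simple typing)
affine ✗ (a type mismatch blocks all five)
relevant ✗ (the type mismatch rejects it)
unrestricted ✗ (not simply typable)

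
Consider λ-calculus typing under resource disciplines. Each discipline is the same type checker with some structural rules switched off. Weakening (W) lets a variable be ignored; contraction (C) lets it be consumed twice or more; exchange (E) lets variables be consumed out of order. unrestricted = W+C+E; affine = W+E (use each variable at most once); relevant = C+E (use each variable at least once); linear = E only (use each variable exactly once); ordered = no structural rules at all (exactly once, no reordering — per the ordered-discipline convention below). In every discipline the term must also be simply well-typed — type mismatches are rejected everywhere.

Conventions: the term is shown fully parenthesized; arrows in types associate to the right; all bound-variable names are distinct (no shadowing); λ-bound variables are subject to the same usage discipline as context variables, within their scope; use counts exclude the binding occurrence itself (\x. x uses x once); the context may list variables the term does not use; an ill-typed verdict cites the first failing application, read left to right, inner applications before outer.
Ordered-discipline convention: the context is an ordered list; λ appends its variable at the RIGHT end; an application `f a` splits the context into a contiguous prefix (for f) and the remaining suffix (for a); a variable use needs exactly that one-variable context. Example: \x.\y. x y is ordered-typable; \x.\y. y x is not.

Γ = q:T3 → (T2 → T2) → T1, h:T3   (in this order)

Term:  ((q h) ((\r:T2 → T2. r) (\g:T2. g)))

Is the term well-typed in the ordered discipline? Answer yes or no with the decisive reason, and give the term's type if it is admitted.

yes — q, h, r, g once each; derivable with no W/C/E; term : T1
use counts: q=1, h=1, r (λ-bound)=1, g (λ-bound)=1
use order (left to right): q, h, r, g
typing: well-typed — term : T1
per-discipline verdicts: ordered ✓ | linear ✓ | affine ✓ | relevant ✓ | unrestricted ✓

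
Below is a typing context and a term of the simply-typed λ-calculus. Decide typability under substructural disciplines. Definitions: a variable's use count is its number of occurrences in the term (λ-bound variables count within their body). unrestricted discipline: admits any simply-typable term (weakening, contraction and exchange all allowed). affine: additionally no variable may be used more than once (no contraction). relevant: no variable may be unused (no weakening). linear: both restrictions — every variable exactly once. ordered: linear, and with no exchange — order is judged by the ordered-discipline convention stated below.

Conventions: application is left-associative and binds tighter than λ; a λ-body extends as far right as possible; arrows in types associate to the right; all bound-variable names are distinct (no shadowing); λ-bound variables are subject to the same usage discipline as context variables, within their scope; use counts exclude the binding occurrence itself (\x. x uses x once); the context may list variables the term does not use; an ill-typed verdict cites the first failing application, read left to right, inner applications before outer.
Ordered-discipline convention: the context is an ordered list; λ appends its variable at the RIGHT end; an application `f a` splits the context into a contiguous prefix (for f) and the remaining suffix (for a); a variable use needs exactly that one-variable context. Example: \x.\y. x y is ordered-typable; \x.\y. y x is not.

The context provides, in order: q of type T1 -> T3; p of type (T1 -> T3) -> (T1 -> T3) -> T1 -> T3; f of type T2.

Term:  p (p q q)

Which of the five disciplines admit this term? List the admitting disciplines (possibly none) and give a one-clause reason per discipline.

admitted by: unrestricted
usage: q: 2; p: 2; f: 0
order of uses: p, p, q, q
typing: well-typed — term : (T1 -> T3) -> T1 -> T3
ordered ✗ (q ×2, p ×2 used more than once (contraction); f never used (weakening))
linear ✗ (q ×2, p ×2 used more than once (contraction); f never used (weakening))
affine ✗ (q ×2, p ×2 used more than once (contraction))
relevant ✗ (f never used (weakening))
unrestricted ✓ (well-typed at (T1 -> T3) -> T1 -> T3; no restrictions here)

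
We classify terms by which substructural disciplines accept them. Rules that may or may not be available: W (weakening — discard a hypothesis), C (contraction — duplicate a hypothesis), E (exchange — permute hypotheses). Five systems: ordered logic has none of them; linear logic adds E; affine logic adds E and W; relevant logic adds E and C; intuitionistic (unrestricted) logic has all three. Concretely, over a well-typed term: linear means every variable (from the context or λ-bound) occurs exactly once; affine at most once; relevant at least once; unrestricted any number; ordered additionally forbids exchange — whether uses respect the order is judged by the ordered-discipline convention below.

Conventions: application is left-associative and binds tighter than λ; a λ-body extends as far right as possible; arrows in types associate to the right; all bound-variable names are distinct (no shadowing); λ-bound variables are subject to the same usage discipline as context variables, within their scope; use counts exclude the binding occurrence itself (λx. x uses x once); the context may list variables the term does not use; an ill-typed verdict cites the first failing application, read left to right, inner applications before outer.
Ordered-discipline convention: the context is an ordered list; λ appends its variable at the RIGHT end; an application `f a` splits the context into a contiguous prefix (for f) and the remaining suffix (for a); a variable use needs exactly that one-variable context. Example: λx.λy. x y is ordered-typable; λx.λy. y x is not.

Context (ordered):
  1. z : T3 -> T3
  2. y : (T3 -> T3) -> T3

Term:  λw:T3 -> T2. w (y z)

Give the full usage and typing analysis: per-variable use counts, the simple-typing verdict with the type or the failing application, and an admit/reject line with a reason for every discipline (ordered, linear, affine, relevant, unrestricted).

use counts: z: 1×; y: 1×; w (bound): 1×
uses in reading order: w, y, z
typing: well-typed — term : (T3 -> T2) -> T2
ordered: ✗ — no ordered split (uses run w, y, z)
linear: ✓ — z, y, w: one use apiece
affine: ✓ — z, y, w: no repeats, contraction unneeded
relevant: ✓ — at least one use each (z, y, w)
unrestricted: ✓ — well-typed at (T3 -> T2) -> T2; no restrictions here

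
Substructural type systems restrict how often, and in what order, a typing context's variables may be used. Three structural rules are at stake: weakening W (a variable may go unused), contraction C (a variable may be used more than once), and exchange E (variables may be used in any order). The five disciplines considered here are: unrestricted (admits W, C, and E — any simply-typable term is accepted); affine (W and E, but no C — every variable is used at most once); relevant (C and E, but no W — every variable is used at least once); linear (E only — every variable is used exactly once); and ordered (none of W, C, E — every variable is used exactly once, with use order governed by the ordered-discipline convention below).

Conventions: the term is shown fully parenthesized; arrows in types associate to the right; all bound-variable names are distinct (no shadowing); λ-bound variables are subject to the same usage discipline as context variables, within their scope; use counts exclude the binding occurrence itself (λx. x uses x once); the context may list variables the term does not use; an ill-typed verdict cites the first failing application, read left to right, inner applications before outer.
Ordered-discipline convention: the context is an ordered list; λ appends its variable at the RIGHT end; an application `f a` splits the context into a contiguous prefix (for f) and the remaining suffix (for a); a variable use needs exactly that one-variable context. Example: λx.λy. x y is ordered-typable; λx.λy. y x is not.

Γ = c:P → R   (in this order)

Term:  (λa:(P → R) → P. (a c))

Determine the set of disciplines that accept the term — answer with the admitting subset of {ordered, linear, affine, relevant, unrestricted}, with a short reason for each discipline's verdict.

admitting disciplines: linear, affine, relevant, unrestricted
variable uses: c: 1; a (λ-bound): 1
use order (left to right): a, c
typing: ✓ — ((P → R) → P) → P
ordered: ✗, no contiguous prefix/suffix split fits a, c
linear: ✓, c, a: one use apiece
affine: ✓, at most one use each (c, a)
relevant: ✓, none of c, a goes unused
unrestricted: ✓, type-checks (((P → R) → P) → P) and nothing is barred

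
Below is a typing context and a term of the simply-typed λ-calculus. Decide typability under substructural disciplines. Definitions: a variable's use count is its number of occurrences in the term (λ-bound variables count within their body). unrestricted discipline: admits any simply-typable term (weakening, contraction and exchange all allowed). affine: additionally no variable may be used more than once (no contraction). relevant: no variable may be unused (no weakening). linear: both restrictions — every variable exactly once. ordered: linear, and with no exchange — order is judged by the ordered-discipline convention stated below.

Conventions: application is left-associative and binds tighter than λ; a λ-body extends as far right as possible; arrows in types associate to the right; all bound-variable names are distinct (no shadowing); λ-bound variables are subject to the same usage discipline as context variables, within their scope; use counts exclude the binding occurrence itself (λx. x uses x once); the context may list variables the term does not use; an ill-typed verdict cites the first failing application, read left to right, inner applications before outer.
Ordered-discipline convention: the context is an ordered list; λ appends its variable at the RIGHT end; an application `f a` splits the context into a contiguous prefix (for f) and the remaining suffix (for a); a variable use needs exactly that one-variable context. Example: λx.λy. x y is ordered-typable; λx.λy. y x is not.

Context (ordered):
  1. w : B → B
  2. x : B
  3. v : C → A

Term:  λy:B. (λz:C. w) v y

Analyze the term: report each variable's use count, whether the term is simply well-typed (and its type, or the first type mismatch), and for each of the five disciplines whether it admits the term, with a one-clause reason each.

counts: w: 1×, x: 0×, v: 1×, y [bound]: 1×, z [bound]: 0×
order of uses: w, v, y
typing: ill-typed: an application expects C but receives C → A
ordered ✗ (the type mismatch rejects it)
linear ✗ (not simply typable)
affine ✗ (fails simple typing)
relevant ✗ (a type mismatch blocks all five)
unrestricted ✗ (the type mismatch rejects it)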